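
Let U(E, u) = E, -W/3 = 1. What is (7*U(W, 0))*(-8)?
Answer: 168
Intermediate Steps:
W = -3 (W = -3*1 = -3)
(7*U(W, 0))*(-8) = (7*(-3))*(-8) = -21*(-8) = 168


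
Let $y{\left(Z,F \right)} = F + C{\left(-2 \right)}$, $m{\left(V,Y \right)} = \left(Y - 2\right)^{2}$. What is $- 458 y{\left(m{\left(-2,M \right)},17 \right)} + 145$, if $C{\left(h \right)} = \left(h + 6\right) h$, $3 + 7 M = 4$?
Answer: $-3977$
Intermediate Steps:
$M = \frac{1}{7}$ ($M = - \frac{3}{7} + \frac{1}{7} \cdot 4 = - \frac{3}{7} + \frac{4}{7} = \frac{1}{7} \approx 0.14286$)
$m{\left(V,Y \right)} = \left(-2 + Y\right)^{2}$
$C{\left(h \right)} = h \left(6 + h\right)$ ($C{\left(h \right)} = \left(6 + h\right) h = h \left(6 + h\right)$)
$y{\left(Z,F \right)} = -8 + F$ ($y{\left(Z,F \right)} = F - 2 \left(6 - 2\right) = F - 8 = -8 + F$)
$- 458 y{\left(m{\left(-2,M \right)},17 \right)} + 145 = - 458 \left(-8 + 17\right) + 145 = \left(-458\right) 9 + 145 = -4122 + 145 = -3977$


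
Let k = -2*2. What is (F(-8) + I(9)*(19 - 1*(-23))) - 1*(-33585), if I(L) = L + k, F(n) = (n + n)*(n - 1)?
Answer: 33939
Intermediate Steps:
k = -4
F(n) = 2*n*(-1 + n) (F(n) = (2*n)*(-1 + n) = 2*n*(-1 + n))
I(L) = -4 + L (I(L) = L - 4 = -4 + L)
(F(-8) + I(9)*(19 - 1*(-23))) - 1*(-33585) = (2*(-8)*(-1 - 8) + (-4 + 9)*(19 - 1*(-23))) - 1*(-33585) = (2*(-8)*(-9) + 5*(19 + 23)) + 33585 = (144 + 5*42) + 33585 = (144 + 210) + 33585 = 354 + 33585 = 33939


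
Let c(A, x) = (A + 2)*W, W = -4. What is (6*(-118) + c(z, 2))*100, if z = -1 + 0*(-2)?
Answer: -71200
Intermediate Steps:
z = -1 (z = -1 + 0 = -1)
c(A, x) = -8 - 4*A (c(A, x) = (A + 2)*(-4) = (2 + A)*(-4) = -8 - 4*A)
(6*(-118) + c(z, 2))*100 = (6*(-118) + (-8 - 4*(-1)))*100 = (-708 + (-8 + 4))*100 = (-708 - 4)*100 = -712*100 = -71200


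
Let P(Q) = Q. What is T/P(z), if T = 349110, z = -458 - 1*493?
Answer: -116370/317 ≈ -367.10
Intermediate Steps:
z = -951 (z = -458 - 493 = -951)
T/P(z) = 349110/(-951) = 349110*(-1/951) = -116370/317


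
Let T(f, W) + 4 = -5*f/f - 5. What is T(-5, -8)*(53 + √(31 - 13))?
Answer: -742 - 42*√2 ≈ -801.40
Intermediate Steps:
T(f, W) = -14 (T(f, W) = -4 + (-5*f/f - 5) = -4 + (-5*1 - 5) = -4 + (-5 - 5) = -4 - 10 = -14)
T(-5, -8)*(53 + √(31 - 13)) = -14*(53 + √(31 - 13)) = -14*(53 + √18) = -14*(53 + 3*√2) = -742 - 42*√2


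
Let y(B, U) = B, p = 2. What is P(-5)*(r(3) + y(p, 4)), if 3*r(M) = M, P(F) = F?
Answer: -15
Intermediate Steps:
r(M) = M/3
P(-5)*(r(3) + y(p, 4)) = -5*((1/3)*3 + 2) = -5*(1 + 2) = -5*3 = -15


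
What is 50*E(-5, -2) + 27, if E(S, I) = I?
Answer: -73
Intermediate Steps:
50*E(-5, -2) + 27 = 50*(-2) + 27 = -100 + 27 = -73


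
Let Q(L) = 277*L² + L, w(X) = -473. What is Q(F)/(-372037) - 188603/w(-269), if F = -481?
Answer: 39854372243/175973501 ≈ 226.48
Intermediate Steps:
Q(L) = L + 277*L²
Q(F)/(-372037) - 188603/w(-269) = -481*(1 + 277*(-481))/(-372037) - 188603/(-473) = -481*(1 - 133237)*(-1/372037) - 188603*(-1/473) = -481*(-133236)*(-1/372037) + 188603/473 = 64086516*(-1/372037) + 188603/473 = -64086516/372037 + 188603/473 = 39854372243/175973501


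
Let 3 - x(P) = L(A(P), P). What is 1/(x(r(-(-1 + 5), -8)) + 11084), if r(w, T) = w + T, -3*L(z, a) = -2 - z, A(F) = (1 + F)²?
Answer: 1/11046 ≈ 9.0530e-5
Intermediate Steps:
L(z, a) = ⅔ + z/3 (L(z, a) = -(-2 - z)/3 = ⅔ + z/3)
r(w, T) = T + w
x(P) = 7/3 - (1 + P)²/3 (x(P) = 3 - (⅔ + (1 + P)²/3) = 3 + (-⅔ - (1 + P)²/3) = 7/3 - (1 + P)²/3)
1/(x(r(-(-1 + 5), -8)) + 11084) = 1/((7/3 - (1 + (-8 - (-1 + 5)))²/3) + 11084) = 1/((7/3 - (1 + (-8 - 1*4))²/3) + 11084) = 1/((7/3 - (1 + (-8 - 4))²/3) + 11084) = 1/((7/3 - (1 - 12)²/3) + 11084) = 1/((7/3 - ⅓*(-11)²) + 11084) = 1/((7/3 - ⅓*121) + 11084) = 1/((7/3 - 121/3) + 11084) = 1/(-38 + 11084) = 1/11046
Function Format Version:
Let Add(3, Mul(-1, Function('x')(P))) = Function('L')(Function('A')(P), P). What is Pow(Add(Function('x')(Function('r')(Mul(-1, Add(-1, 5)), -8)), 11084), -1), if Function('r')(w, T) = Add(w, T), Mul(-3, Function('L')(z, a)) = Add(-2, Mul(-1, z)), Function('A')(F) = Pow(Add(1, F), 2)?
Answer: Rational(1, 11046) ≈ 9.0530e-5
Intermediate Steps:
Function('L')(z, a) = Add(Rational(2, 3), Mul(Rational(1, 3), z)) (Function('L')(z, a) = Mul(Rational(-1, 3), Add(-2, Mul(-1, z))) = Add(Rational(2, 3), Mul(Rational(1, 3), z)))
Function('r')(w, T) = Add(T, w)
Function('x')(P) = Add(Rational(7, 3), Mul(Rational(-1, 3), Pow(Add(1, P), 2))) (Function('x')(P) = Add(3, Mul(-1, Add(Rational(2, 3), Mul(Rational(1, 3), Pow(Add(1, P), 2))))) = Add(3, Add(Rational(-2, 3), Mul(Rational(-1, 3), Pow(Add(1, P), 2)))) = Add(Rational(7, 3), Mul(Rational(-1, 3), Pow(Add(1, P), 2))))
Pow(Add(Function('x')(Function('r')(Mul(-1, Add(-1, 5)), -8)), 11084), -1) = Pow(Add(Add(Rational(7, 3), Mul(Rational(-1, 3), Pow(Add(1, Add(-8, Mul(-1, Add(-1, 5)))), 2))), 11084), -1) = Pow(Add(Add(Rational(7, 3), Mul(Rational(-1, 3), Pow(Add(1, Add(-8, Mul(-1, 4))), 2))), 11084), -1) = Pow(Add(Add(Rational(7, 3), Mul(Rational(-1, 3), Pow(Add(1, Add(-8, -4)), 2))), 11084), -1) = Pow(Add(Add(Rational(7, 3), Mul(Rational(-1, 3), Pow(Add(1, -12), 2))), 11084), -1) = Pow(Add(Add(Rational(7, 3), Mul(Rational(-1, 3), Pow(-11, 2))), 11084), -1) = Pow(Add(Add(Rational(7, 3), Mul(Rational(-1, 3), 121)), 11084), -1) = Pow(Add(Add(Rational(7, 3), Rational(-121, 3)), 11084), -1) = Pow(Add(-38, 11084), -1) = Pow(11046, -1) = Rational(1, 11046)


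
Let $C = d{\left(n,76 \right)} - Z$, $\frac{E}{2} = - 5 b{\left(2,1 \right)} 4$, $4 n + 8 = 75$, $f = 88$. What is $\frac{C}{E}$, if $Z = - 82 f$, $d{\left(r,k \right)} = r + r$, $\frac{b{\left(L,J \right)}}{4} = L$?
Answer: $- \frac{14499}{640} \approx -22.655$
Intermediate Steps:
$n = \frac{67}{4}$ ($n = -2 + \frac{1}{4} \cdot 75 = -2 + \frac{75}{4} = \frac{67}{4} \approx 16.75$)
$b{\left(L,J \right)} = 4 L$
$d{\left(r,k \right)} = 2 r$
$Z = -7216$ ($Z = \left(-82\right) 88 = -7216$)
$E = -320$ ($E = 2 - 5 \cdot 4 \cdot 2 \cdot 4 = 2 \left(-5\right) 8 \cdot 4 = 2 \left(\left(-40\right) 4\right) = 2 \left(-160\right) = -320$)
$C = \frac{14499}{2}$ ($C = 2 \cdot \frac{67}{4} - -7216 = \frac{67}{2} + 7216 = \frac{14499}{2} \approx 7249.5$)
$\frac{C}{E} = \frac{14499}{2 \left(-320\right)} = \frac{14499}{2} \left(- \frac{1}{320}\right) = - \frac{14499}{640}$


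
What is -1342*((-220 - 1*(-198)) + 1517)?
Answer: -2006290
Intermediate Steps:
-1342*((-220 - 1*(-198)) + 1517) = -1342*((-220 + 198) + 1517) = -1342*(-22 + 1517) = -1342*1495 = -2006290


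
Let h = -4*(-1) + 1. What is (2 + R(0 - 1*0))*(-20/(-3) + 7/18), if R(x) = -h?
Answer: -127/6 ≈ -21.167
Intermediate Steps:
h = 5 (h = 4 + 1 = 5)
R(x) = -5 (R(x) = -1*5 = -5)
(2 + R(0 - 1*0))*(-20/(-3) + 7/18) = (2 - 5)*(-20/(-3) + 7/18) = -3*(-20*(-⅓) + 7*(1/18)) = -3*(20/3 + 7/18) = -3*127/18 = -127/6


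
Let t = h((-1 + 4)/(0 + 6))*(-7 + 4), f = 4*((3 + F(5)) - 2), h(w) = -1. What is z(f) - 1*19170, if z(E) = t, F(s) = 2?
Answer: -19167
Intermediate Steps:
f = 12 (f = 4*((3 + 2) - 2) = 4*(5 - 2) = 4*3 = 12)
t = 3 (t = -(-7 + 4) = -1*(-3) = 3)
z(E) = 3
z(f) - 1*19170 = 3 - 1*19170 = 3 - 19170 = -19167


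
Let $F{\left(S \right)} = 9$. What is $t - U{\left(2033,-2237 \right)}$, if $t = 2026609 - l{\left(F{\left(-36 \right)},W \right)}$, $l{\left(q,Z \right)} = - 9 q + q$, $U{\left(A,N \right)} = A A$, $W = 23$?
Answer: $-2106408$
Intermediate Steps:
$U{\left(A,N \right)} = A^{2}$
$l{\left(q,Z \right)} = - 8 q$
$t = 2026681$ ($t = 2026609 - \left(-8\right) 9 = 2026609 - -72 = 2026609 + 72 = 2026681$)
$t - U{\left(2033,-2237 \right)} = 2026681 - 2033^{2} = 2026681 - 4133089 = -2106408$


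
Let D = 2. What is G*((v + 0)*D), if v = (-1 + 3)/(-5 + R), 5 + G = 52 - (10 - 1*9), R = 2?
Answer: -184/3 ≈ -61.333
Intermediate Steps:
G = 46 (G = -5 + (52 - (10 - 1*9)) = -5 + (52 - (10 - 9)) = -5 + (52 - 1*1) = -5 + (52 - 1) = -5 + 51 = 46)
v = -2/3 (v = (-1 + 3)/(-5 + 2) = 2/(-3) = 2*(-1/3) = -2/3 ≈ -0.66667)
G*((v + 0)*D) = 46*((-2/3 + 0)*2) = 46*(-2/3*2) = 46*(-4/3) = -184/3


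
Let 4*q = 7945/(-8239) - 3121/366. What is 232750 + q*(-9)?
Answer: 133698280481/574376 ≈ 2.3277e+5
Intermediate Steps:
q = -4088827/1723128 (q = (7945/(-8239) - 3121/366)/4 = (7945*(-1/8239) - 3121*1/366)/4 = (-1135/1177 - 3121/366)/4 = (¼)*(-4088827/430782) = -4088827/1723128 ≈ -2.3729)
232750 + q*(-9) = 232750 - 4088827/1723128*(-9) = 232750 + 12266481/574376 = 133698280481/574376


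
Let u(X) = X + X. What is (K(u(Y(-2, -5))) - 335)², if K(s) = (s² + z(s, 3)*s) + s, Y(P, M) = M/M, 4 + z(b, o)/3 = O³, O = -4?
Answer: 543169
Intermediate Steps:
z(b, o) = -204 (z(b, o) = -12 + 3*(-4)³ = -12 + 3*(-64) = -12 - 192 = -204)
Y(P, M) = 1
u(X) = 2*X
K(s) = s² - 203*s (K(s) = (s² - 204*s) + s = s² - 203*s)
(K(u(Y(-2, -5))) - 335)² = ((2*1)*(-203 + 2*1) - 335)² = (2*(-203 + 2) - 335)² = (2*(-201) - 335)² = (-402 - 335)² = (-737)² = 543169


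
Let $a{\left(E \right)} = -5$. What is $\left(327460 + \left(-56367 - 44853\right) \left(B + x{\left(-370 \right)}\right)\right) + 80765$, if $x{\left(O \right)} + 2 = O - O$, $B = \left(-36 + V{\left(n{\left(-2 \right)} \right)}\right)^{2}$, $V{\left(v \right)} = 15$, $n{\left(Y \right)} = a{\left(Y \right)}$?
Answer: $-44027355$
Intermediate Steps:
$n{\left(Y \right)} = -5$
$B = 441$ ($B = \left(-36 + 15\right)^{2} = \left(-21\right)^{2} = 441$)
$x{\left(O \right)} = -2$ ($x{\left(O \right)} = -2 + \left(O - O\right) = -2 + 0 = -2$)
$\left(327460 + \left(-56367 - 44853\right) \left(B + x{\left(-370 \right)}\right)\right) + 80765 = \left(327460 + \left(-56367 - 44853\right) \left(441 - 2\right)\right) + 80765 = \left(327460 - 44435580\right) + 80765 = -44108120 + 80765 = -44027355$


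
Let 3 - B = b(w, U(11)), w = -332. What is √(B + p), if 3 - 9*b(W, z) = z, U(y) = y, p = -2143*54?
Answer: I*√1041463/3 ≈ 340.17*I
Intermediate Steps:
p = -115722
b(W, z) = ⅓ - z/9
B = 35/9 (B = 3 - (⅓ - ⅑*11) = 3 - (⅓ - 11/9) = 3 - 1*(-8/9) = 3 + 8/9 = 35/9 ≈ 3.8889)
√(B + p) = √(35/9 - 115722) = √(-1041463/9) = I*√1041463/3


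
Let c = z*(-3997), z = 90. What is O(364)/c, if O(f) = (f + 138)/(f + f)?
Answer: -251/130941720 ≈ -1.9169e-6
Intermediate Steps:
c = -359730 (c = 90*(-3997) = -359730)
O(f) = (138 + f)/(2*f) (O(f) = (138 + f)/((2*f)) = (138 + f)*(1/(2*f)) = (138 + f)/(2*f))
O(364)/c = ((½)*(138 + 364)/364)/(-359730) = ((½)*(1/364)*502)*(-1/359730) = (251/364)*(-1/359730) = -251/130941720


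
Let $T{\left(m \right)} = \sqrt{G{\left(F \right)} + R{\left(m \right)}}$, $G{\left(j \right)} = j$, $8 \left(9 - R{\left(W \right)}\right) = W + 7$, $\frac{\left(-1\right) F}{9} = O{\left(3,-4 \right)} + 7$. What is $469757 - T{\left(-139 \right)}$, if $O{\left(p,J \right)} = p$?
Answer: $469757 - \frac{i \sqrt{258}}{2} \approx 4.6976 \cdot 10^{5} - 8.0312 i$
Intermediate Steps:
$F = -90$ ($F = - 9 \left(3 + 7\right) = \left(-9\right) 10 = -90$)
$R{\left(W \right)} = \frac{65}{8} - \frac{W}{8}$ ($R{\left(W \right)} = 9 - \frac{W + 7}{8} = 9 - \frac{7 + W}{8} = 9 - \left(\frac{7}{8} + \frac{W}{8}\right) = \frac{65}{8} - \frac{W}{8}$)
$T{\left(m \right)} = \sqrt{- \frac{655}{8} - \frac{m}{8}}$ ($T{\left(m \right)} = \sqrt{-90 - \left(- \frac{65}{8} + \frac{m}{8}\right)} = \sqrt{- \frac{655}{8} - \frac{m}{8}}$)
$469757 - T{\left(-139 \right)} = 469757 - \frac{\sqrt{-1310 - -278}}{4} = 469757 - \frac{\sqrt{-1310 + 278}}{4} = 469757 - \frac{\sqrt{-1032}}{4} = 469757 - \frac{2 i \sqrt{258}}{4} = 469757 - \frac{i \sqrt{258}}{2}$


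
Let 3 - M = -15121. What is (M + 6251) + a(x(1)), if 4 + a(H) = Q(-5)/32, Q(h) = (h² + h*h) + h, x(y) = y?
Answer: 683917/32 ≈ 21372.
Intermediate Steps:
M = 15124 (M = 3 - 1*(-15121) = 3 + 15121 = 15124)
Q(h) = h + 2*h² (Q(h) = (h² + h²) + h = 2*h² + h = h + 2*h²)
a(H) = -83/32 (a(H) = -4 - 5*(1 + 2*(-5))/32 = -4 - 5*(1 - 10)*(1/32) = -4 - 5*(-9)*(1/32) = -4 + 45*(1/32) = -4 + 45/32 = -83/32)
(M + 6251) + a(x(1)) = (15124 + 6251) - 83/32 = 21375 - 83/32 = 683917/32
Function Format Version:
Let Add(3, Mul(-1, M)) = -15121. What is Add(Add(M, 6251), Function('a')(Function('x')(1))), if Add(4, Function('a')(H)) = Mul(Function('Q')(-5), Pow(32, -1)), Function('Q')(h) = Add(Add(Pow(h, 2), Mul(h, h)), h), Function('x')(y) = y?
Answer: Rational(683917, 32) ≈ 21372.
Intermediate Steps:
M = 15124 (M = Add(3, Mul(-1, -15121)) = Add(3, 15121) = 15124)
Function('Q')(h) = Add(h, Mul(2, Pow(h, 2))) (Function('Q')(h) = Add(Add(Pow(h, 2), Pow(h, 2)), h) = Add(Mul(2, Pow(h, 2)), h) = Add(h, Mul(2, Pow(h, 2))))
Function('a')(H) = Rational(-83, 32) (Function('a')(H) = Add(-4, Mul(Mul(-5, Add(1, Mul(2, -5))), Pow(32, -1))) = Add(-4, Mul(Mul(-5, Add(1, -10)), Rational(1, 32))) = Add(-4, Mul(Mul(-5, -9), Rational(1, 32))) = Add(-4, Mul(45, Rational(1, 32))) = Add(-4, Rational(45, 32)) = Rational(-83, 32))
Add(Add(M, 6251), Function('a')(Function('x')(1))) = Add(Add(15124, 6251), Rational(-83, 32)) = Add(21375, Rational(-83, 32)) = Rational(683917, 32)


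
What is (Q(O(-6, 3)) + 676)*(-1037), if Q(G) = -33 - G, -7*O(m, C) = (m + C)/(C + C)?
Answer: -9334037/14 ≈ -6.6672e+5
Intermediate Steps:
O(m, C) = -(C + m)/(14*C) (O(m, C) = -(m + C)/(7*(C + C)) = -(C + m)/(7*(2*C)) = -(C + m)*1/(2*C)/7 = -(C + m)/(14*C))
(Q(O(-6, 3)) + 676)*(-1037) = ((-33 - (-1*3 - 1*(-6))/(14*3)) + 676)*(-1037) = ((-33 - (-3 + 6)/(14*3)) + 676)*(-1037) = ((-33 - 3/(14*3)) + 676)*(-1037) = ((-33 - 1*1/14) + 676)*(-1037) = ((-33 - 1/14) + 676)*(-1037) = (-463/14 + 676)*(-1037) = (9001/14)*(-1037) = -9334037/14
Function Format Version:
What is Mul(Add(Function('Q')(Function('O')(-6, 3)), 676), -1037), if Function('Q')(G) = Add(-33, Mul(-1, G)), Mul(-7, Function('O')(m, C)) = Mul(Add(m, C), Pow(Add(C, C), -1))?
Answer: Rational(-9334037, 14) ≈ -6.6672e+5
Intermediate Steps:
Function('O')(m, C) = Mul(Rational(-1, 14), Pow(C, -1), Add(C, m)) (Function('O')(m, C) = Mul(Rational(-1, 7), Mul(Add(m, C), Pow(Add(C, C), -1))) = Mul(Rational(-1, 7), Mul(Add(C, m), Pow(Mul(2, C), -1))) = Mul(Rational(-1, 7), Mul(Add(C, m), Mul(Rational(1, 2), Pow(C, -1)))) = Mul(Rational(-1, 7), Mul(Rational(1, 2), Pow(C, -1), Add(C, m))) = Mul(Rational(-1, 14), Pow(C, -1), Add(C, m)))
Mul(Add(Function('Q')(Function('O')(-6, 3)), 676), -1037) = Mul(Add(Add(-33, Mul(-1, Mul(Rational(1, 14), Pow(3, -1), Add(Mul(-1, 3), Mul(-1, -6))))), 676), -1037) = Mul(Add(Add(-33, Mul(-1, Mul(Rational(1, 14), Rational(1, 3), Add(-3, 6)))), 676), -1037) = Mul(Add(Add(-33, Mul(-1, Mul(Rational(1, 14), Rational(1, 3), 3))), 676), -1037) = Mul(Add(Add(-33, Mul(-1, Rational(1, 14))), 676), -1037) = Mul(Add(Add(-33, Rational(-1, 14)), 676), -1037) = Mul(Add(Rational(-463, 14), 676), -1037) = Mul(Rational(9001, 14), -1037) = Rational(-9334037, 14)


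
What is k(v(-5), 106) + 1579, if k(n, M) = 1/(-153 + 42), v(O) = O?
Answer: 175268/111 ≈ 1579.0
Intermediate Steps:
k(n, M) = -1/111 (k(n, M) = 1/(-111) = -1/111)
k(v(-5), 106) + 1579 = -1/111 + 1579 = 175268/111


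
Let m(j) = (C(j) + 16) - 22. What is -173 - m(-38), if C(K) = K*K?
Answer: -1611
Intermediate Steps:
C(K) = K²
m(j) = -6 + j² (m(j) = (j² + 16) - 22 = (16 + j²) - 22 = -6 + j²)
-173 - m(-38) = -173 - (-6 + (-38)²) = -173 - (-6 + 1444) = -173 - 1*1438 = -173 - 1438 = -1611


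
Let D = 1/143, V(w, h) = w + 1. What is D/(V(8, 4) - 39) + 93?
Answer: 398969/4290 ≈ 93.000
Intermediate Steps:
V(w, h) = 1 + w
D = 1/143 ≈ 0.0069930
D/(V(8, 4) - 39) + 93 = 1/(143*((1 + 8) - 39)) + 93 = 1/(143*(9 - 39)) + 93 = (1/143)/(-30) + 93 = (1/143)*(-1/30) + 93 = -1/4290 + 93 = 398969/4290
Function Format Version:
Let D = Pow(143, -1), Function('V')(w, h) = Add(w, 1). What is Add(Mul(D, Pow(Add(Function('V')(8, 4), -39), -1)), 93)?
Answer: Rational(398969, 4290) ≈ 93.000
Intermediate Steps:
Function('V')(w, h) = Add(1, w)
D = Rational(1, 143) ≈ 0.0069930
Add(Mul(D, Pow(Add(Function('V')(8, 4), -39), -1)), 93) = Add(Mul(Rational(1, 143), Pow(Add(Add(1, 8), -39), -1)), 93) = Add(Mul(Rational(1, 143), Pow(Add(9, -39), -1)), 93) = Add(Mul(Rational(1, 143), Pow(-30, -1)), 93) = Add(Mul(Rational(1, 143), Rational(-1, 30)), 93) = Add(Rational(-1, 4290), 93) = Rational(398969, 4290)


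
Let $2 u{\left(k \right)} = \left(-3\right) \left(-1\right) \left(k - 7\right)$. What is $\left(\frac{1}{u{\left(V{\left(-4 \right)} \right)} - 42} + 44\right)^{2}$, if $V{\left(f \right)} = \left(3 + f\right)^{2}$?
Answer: $\frac{5031049}{2601} \approx 1934.3$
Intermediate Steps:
$u{\left(k \right)} = - \frac{21}{2} + \frac{3 k}{2}$ ($u{\left(k \right)} = \frac{\left(-3\right) \left(-1\right) \left(k - 7\right)}{2} = \frac{3 \left(-7 + k\right)}{2} = \frac{-21 + 3 k}{2} = - \frac{21}{2} + \frac{3 k}{2}$)
$\left(\frac{1}{u{\left(V{\left(-4 \right)} \right)} - 42} + 44\right)^{2} = \left(\frac{1}{\left(- \frac{21}{2} + \frac{3 \left(3 - 4\right)^{2}}{2}\right) - 42} + 44\right)^{2} = \left(\frac{1}{\left(- \frac{21}{2} + \frac{3 \left(-1\right)^{2}}{2}\right) - 42} + 44\right)^{2} = \left(\frac{1}{\left(- \frac{21}{2} + \frac{3}{2} \cdot 1\right) - 42} + 44\right)^{2} = \left(\frac{1}{\left(- \frac{21}{2} + \frac{3}{2}\right) - 42} + 44\right)^{2} = \left(\frac{1}{-9 - 42} + 44\right)^{2} = \left(\frac{1}{-51} + 44\right)^{2} = \left(- \frac{1}{51} + 44\right)^{2} = \left(\frac{2243}{51}\right)^{2} = \frac{5031049}{2601}$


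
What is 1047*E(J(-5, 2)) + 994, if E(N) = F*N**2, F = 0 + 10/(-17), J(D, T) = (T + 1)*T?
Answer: -360022/17 ≈ -21178.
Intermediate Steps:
J(D, T) = T*(1 + T) (J(D, T) = (1 + T)*T = T*(1 + T))
F = -10/17 (F = 0 + 10*(-1/17) = 0 - 10/17 = -10/17 ≈ -0.58823)
E(N) = -10*N**2/17
1047*E(J(-5, 2)) + 994 = 1047*(-10*4*(1 + 2)**2/17) + 994 = 1047*(-10*(2*3)**2/17) + 994 = 1047*(-10/17*6**2) + 994 = 1047*(-10/17*36) + 994 = 1047*(-360/17) + 994 = -376920/17 + 994 = -360022/17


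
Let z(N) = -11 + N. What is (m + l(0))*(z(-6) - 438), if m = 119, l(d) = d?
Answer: -54145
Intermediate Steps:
(m + l(0))*(z(-6) - 438) = (119 + 0)*((-11 - 6) - 438) = 119*(-17 - 438) = 119*(-455) = -54145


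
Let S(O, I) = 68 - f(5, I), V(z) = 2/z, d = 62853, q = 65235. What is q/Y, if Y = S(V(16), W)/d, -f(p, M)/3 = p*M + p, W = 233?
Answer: 4100215455/3578 ≈ 1.1460e+6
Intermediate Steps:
f(p, M) = -3*p - 3*M*p (f(p, M) = -3*(p*M + p) = -3*(M*p + p) = -3*(p + M*p) = -3*p - 3*M*p)
S(O, I) = 83 + 15*I (S(O, I) = 68 - (-3)*5*(1 + I) = 68 - (-15 - 15*I) = 68 + (15 + 15*I) = 83 + 15*I)
Y = 3578/62853 (Y = (83 + 15*233)/62853 = (83 + 3495)*(1/62853) = 3578*(1/62853) = 3578/62853 ≈ 0.056926)
q/Y = 65235/(3578/62853) = 65235*(62853/3578) = 4100215455/3578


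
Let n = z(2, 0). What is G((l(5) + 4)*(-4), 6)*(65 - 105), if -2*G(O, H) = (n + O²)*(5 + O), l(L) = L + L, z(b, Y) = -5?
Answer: -3193620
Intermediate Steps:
l(L) = 2*L
n = -5
G(O, H) = -(-5 + O²)*(5 + O)/2
G((l(5) + 4)*(-4), 6)*(65 - 105) = (25/2 - 5*16*(2*5 + 4)²/2 - (-64*(2*5 + 4)³)/2 + 5*((2*5 + 4)*(-4))/2)*(65 - 105) = (25/2 - 5*16*(10 + 4)²/2 - (-64*(10 + 4)³)/2 + 5*((10 + 4)*(-4))/2)*(-40) = (25/2 - 5*(14*(-4))²/2 - (14*(-4))³/2 + 5*(14*(-4))/2)*(-40) = (25/2 - 5/2*(-56)² - ½*(-56)³ + (5/2)*(-56))*(-40) = (25/2 - 5/2*3136 - ½*(-175616) - 140)*(-40) = (25/2 - 7840 + 87808 - 140)*(-40) = (159681/2)*(-40) = -3193620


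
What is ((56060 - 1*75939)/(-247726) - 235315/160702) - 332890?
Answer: -174374041949512/523816627 ≈ -3.3289e+5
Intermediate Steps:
((56060 - 1*75939)/(-247726) - 235315/160702) - 332890 = ((56060 - 75939)*(-1/247726) - 235315*1/160702) - 332890 = (-19879*(-1/247726) - 12385/8458) - 332890 = (19879/247726 - 12385/8458) - 332890 = -724987482/523816627 - 332890 = -174374041949512/523816627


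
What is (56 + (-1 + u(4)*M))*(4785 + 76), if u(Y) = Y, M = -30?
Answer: -315965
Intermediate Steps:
(56 + (-1 + u(4)*M))*(4785 + 76) = (56 + (-1 + 4*(-30)))*(4785 + 76) = (56 + (-1 - 120))*4861 = (56 - 121)*4861 = -65*4861 = -315965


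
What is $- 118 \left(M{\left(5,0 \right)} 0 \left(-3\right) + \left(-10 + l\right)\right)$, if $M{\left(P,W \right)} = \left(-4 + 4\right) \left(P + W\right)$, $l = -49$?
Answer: $6962$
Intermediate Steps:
$M{\left(P,W \right)} = 0$ ($M{\left(P,W \right)} = 0 \left(P + W\right) = 0$)
$- 118 \left(M{\left(5,0 \right)} 0 \left(-3\right) + \left(-10 + l\right)\right) = - 118 \left(0 \cdot 0 \left(-3\right) - 59\right) = - 118 \left(0 \left(-3\right) - 59\right) = - 118 \left(0 - 59\right) = \left(-118\right) \left(-59\right) = 6962$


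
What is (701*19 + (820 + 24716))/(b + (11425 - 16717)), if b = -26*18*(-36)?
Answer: 38855/11556 ≈ 3.3623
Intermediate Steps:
b = 16848 (b = -468*(-36) = 16848)
(701*19 + (820 + 24716))/(b + (11425 - 16717)) = (701*19 + (820 + 24716))/(16848 + (11425 - 16717)) = (13319 + 25536)/(16848 - 5292) = 38855/11556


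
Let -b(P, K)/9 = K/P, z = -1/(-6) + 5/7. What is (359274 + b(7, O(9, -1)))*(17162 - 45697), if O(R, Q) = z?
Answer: -1004681424435/98 ≈ -1.0252e+10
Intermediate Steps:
z = 37/42 (z = -1*(-⅙) + 5*(⅐) = ⅙ + 5/7 = 37/42 ≈ 0.88095)
O(R, Q) = 37/42
b(P, K) = -9*K/P
(359274 + b(7, O(9, -1)))*(17162 - 45697) = (359274 - 9*37/42/7)*(17162 - 45697) = (359274 - 9*37/42*⅐)*(-28535) = (359274 - 111/98)*(-28535) = (35208741/98)*(-28535) = -1004681424435/98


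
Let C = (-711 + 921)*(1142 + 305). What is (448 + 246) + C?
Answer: 304564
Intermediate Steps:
C = 303870 (C = 210*1447 = 303870)
(448 + 246) + C = (448 + 246) + 303870 = 694 + 303870 = 304564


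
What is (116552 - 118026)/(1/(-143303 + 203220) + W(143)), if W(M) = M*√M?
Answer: 44158829/5249020121571011 - 378358631678599*√143/5249020121571011 ≈ -0.86197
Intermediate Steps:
W(M) = M^(3/2)
(116552 - 118026)/(1/(-143303 + 203220) + W(143)) = (116552 - 118026)/(1/(-143303 + 203220) + 143^(3/2)) = -1474/(1/59917 + 143*√143)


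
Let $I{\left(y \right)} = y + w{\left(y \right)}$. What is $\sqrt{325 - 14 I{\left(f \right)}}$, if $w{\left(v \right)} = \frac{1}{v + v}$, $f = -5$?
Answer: $\frac{\sqrt{9910}}{5} \approx 19.91$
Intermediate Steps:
$w{\left(v \right)} = \frac{1}{2 v}$
$I{\left(y \right)} = y + \frac{1}{2 y}$
$\sqrt{325 - 14 I{\left(f \right)}} = \sqrt{325 - 14 \left(-5 + \frac{1}{2 \left(-5\right)}\right)} = \sqrt{325 - 14 \left(-5 + \frac{1}{2} \left(- \frac{1}{5}\right)\right)} = \sqrt{325 - 14 \left(-5 - \frac{1}{10}\right)} = \sqrt{325 - - \frac{357}{5}} = \sqrt{325 + \frac{357}{5}} = \sqrt{\frac{1982}{5}} = \frac{\sqrt{9910}}{5}$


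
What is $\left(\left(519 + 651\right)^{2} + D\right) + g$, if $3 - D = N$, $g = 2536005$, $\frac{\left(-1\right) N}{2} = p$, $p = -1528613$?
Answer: $847682$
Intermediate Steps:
$N = 3057226$ ($N = \left(-2\right) \left(-1528613\right) = 3057226$)
$D = -3057223$ ($D = 3 - 3057226 = -3057223$)
$\left(\left(519 + 651\right)^{2} + D\right) + g = \left(\left(519 + 651\right)^{2} - 3057223\right) + 2536005 = \left(1170^{2} - 3057223\right) + 2536005 = \left(1368900 - 3057223\right) + 2536005 = -1688323 + 2536005 = 847682$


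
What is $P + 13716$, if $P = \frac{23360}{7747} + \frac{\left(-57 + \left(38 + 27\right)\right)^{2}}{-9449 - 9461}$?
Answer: $\frac{16473583796}{1200785} \approx 13719.0$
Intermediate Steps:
$P = \frac{3616736}{1200785}$ ($P = 23360 \cdot \frac{1}{7747} + \frac{\left(-57 + 65\right)^{2}}{-9449 - 9461} = \frac{23360}{7747} + \frac{8^{2}}{-18910} = \frac{23360}{7747} + 64 \left(- \frac{1}{18910}\right) = \frac{23360}{7747} - \frac{32}{9455} = \frac{3616736}{1200785} \approx 3.012$)
$P + 13716 = \frac{3616736}{1200785} + 13716 = \frac{16473583796}{1200785}$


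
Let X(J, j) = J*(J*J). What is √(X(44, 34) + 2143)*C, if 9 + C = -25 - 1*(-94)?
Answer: 180*√9703 ≈ 17731.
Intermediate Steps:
C = 60 (C = -9 + (-25 - 1*(-94)) = -9 + (-25 + 94) = -9 + 69 = 60)
X(J, j) = J³ (X(J, j) = J*J² = J³)
√(X(44, 34) + 2143)*C = √(44³ + 2143)*60 = √(85184 + 2143)*60 = √87327*60 = (3*√9703)*60 = 180*√9703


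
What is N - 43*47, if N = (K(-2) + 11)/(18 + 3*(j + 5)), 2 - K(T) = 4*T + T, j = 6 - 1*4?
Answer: -78796/39 ≈ -2020.4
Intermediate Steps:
j = 2 (j = 6 - 4 = 2)
K(T) = 2 - 5*T (K(T) = 2 - (4*T + T) = 2 - 5*T)
N = 23/39 (N = ((2 - 5*(-2)) + 11)/(18 + 3*(2 + 5)) = ((2 + 10) + 11)/(18 + 3*7) = (12 + 11)/(18 + 21) = 23/39 ≈ 0.58974)
N - 43*47 = 23/39 - 43*47 = 23/39 - 2021 = -78796/39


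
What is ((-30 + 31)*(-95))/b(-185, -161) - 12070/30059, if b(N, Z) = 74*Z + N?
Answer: -143179325/363683841 ≈ -0.39369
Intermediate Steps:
b(N, Z) = N + 74*Z
((-30 + 31)*(-95))/b(-185, -161) - 12070/30059 = ((-30 + 31)*(-95))/(-185 + 74*(-161)) - 12070/30059 = (1*(-95))/(-185 - 11914) - 12070*1/30059 = -95/(-12099) - 12070/30059 = -95*(-1/12099) - 12070/30059 = 95/12099 - 12070/30059 = -143179325/363683841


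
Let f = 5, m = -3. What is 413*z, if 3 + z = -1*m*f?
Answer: 4956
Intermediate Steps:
z = 12 (z = -3 - 1*(-3)*5 = -3 - (-3)*5 = -3 - 1*(-15) = -3 + 15 = 12)
413*z = 413*12 = 4956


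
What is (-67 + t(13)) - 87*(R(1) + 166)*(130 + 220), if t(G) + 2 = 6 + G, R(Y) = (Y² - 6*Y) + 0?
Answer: -4902500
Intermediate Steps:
R(Y) = Y² - 6*Y
t(G) = 4 + G (t(G) = -2 + (6 + G) = 4 + G)
(-67 + t(13)) - 87*(R(1) + 166)*(130 + 220) = (-67 + (4 + 13)) - 87*(1*(-6 + 1) + 166)*(130 + 220) = (-67 + 17) - 87*(1*(-5) + 166)*350 = -50 - 87*(-5 + 166)*350 = -50 - 14007*350 = -50 - 87*56350 = -50 - 4902450 = -4902500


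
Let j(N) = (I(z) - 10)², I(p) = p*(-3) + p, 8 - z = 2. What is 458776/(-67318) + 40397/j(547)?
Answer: 1248698831/16290956 ≈ 76.650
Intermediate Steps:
z = 6 (z = 8 - 1*2 = 8 - 2 = 6)
I(p) = -2*p (I(p) = -3*p + p = -2*p)
j(N) = 484 (j(N) = (-2*6 - 10)² = (-12 - 10)² = (-22)² = 484)
458776/(-67318) + 40397/j(547) = 458776/(-67318) + 40397/484 = 458776*(-1/67318) + 40397*(1/484) = -229388/33659 + 40397/484 = 1248698831/16290956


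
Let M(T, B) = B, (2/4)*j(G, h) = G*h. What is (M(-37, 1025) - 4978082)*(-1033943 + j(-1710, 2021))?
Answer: 39546515359491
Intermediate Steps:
j(G, h) = 2*G*h (j(G, h) = 2*(G*h) = 2*G*h)
(M(-37, 1025) - 4978082)*(-1033943 + j(-1710, 2021)) = (1025 - 4978082)*(-1033943 + 2*(-1710)*2021) = -4977057*(-1033943 - 6911820) = -4977057*(-7945763) = 39546515359491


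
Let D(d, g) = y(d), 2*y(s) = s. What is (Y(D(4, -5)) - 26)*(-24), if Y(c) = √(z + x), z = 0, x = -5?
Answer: 624 - 24*I*√5 ≈ 624.0 - 53.666*I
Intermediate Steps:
y(s) = s/2
D(d, g) = d/2
Y(c) = I*√5 (Y(c) = √(0 - 5) = √(-5) = I*√5)
(Y(D(4, -5)) - 26)*(-24) = (I*√5 - 26)*(-24) = (-26 + I*√5)*(-24) = 624 - 24*I*√5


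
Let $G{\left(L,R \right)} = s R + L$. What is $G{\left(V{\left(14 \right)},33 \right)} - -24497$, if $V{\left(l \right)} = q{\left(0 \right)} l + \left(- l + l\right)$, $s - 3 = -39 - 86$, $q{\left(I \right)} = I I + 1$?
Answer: $20485$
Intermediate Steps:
$q{\left(I \right)} = 1 + I^{2}$ ($q{\left(I \right)} = I^{2} + 1 = 1 + I^{2}$)
$s = -122$ ($s = 3 - 125 = -122$)
$V{\left(l \right)} = l$ ($V{\left(l \right)} = \left(1 + 0^{2}\right) l + \left(- l + l\right) = \left(1 + 0\right) l + 0 = 1 l + 0 = l + 0 = l$)
$G{\left(L,R \right)} = L - 122 R$ ($G{\left(L,R \right)} = - 122 R + L = L - 122 R$)
$G{\left(V{\left(14 \right)},33 \right)} - -24497 = \left(14 - 4026\right) - -24497 = \left(14 - 4026\right) + 24497 = -4012 + 24497 = 20485$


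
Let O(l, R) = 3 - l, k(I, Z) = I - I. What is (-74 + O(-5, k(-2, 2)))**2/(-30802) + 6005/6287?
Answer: 78789919/96826087 ≈ 0.81373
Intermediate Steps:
k(I, Z) = 0
(-74 + O(-5, k(-2, 2)))**2/(-30802) + 6005/6287 = (-74 + (3 - 1*(-5)))**2/(-30802) + 6005/6287 = (-74 + (3 + 5))**2*(-1/30802) + 6005*(1/6287) = (-74 + 8)**2*(-1/30802) + 6005/6287 = (-66)**2*(-1/30802) + 6005/6287 = 4356*(-1/30802) + 6005/6287 = -2178/15401 + 6005/6287 = 78789919/96826087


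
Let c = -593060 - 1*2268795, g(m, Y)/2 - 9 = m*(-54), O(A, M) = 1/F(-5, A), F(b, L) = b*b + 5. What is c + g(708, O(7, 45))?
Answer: -2938301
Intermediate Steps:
F(b, L) = 5 + b² (F(b, L) = b² + 5 = 5 + b²)
O(A, M) = 1/30 (O(A, M) = 1/(5 + (-5)²) = 1/(5 + 25) = 1/30)
g(m, Y) = 18 - 108*m (g(m, Y) = 18 + 2*(m*(-54)) = 18 + 2*(-54*m) = 18 - 108*m)
c = -2861855 (c = -593060 - 2268795 = -2861855)
c + g(708, O(7, 45)) = -2861855 + (18 - 108*708) = -2861855 + (18 - 76464) = -2861855 - 76446 = -2938301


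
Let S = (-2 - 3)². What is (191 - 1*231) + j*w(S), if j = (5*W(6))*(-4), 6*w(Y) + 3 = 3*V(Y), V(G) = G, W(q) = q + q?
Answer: -2920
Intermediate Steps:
W(q) = 2*q
S = 25 (S = (-5)² = 25)
w(Y) = -½ + Y/2 (w(Y) = -½ + (3*Y)/6 = -½ + Y/2)
j = -240 (j = (5*(2*6))*(-4) = (5*12)*(-4) = 60*(-4) = -240)
(191 - 1*231) + j*w(S) = (191 - 1*231) - 240*(-½ + (½)*25) = (191 - 231) - 240*(-½ + 25/2) = -40 - 240*12 = -40 - 2880 = -2920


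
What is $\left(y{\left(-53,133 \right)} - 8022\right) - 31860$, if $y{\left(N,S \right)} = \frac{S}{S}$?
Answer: $-39881$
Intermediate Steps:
$y{\left(N,S \right)} = 1$
$\left(y{\left(-53,133 \right)} - 8022\right) - 31860 = \left(1 - 8022\right) - 31860 = -8021 - 31860 = -39881$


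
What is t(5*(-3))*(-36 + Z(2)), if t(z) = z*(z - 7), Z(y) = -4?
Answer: -13200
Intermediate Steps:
t(z) = z*(-7 + z)
t(5*(-3))*(-36 + Z(2)) = ((5*(-3))*(-7 + 5*(-3)))*(-36 - 4) = -15*(-7 - 15)*(-40) = -15*(-22)*(-40) = 330*(-40) = -13200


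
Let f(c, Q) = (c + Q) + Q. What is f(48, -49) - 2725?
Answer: -2775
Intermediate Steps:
f(c, Q) = c + 2*Q (f(c, Q) = (Q + c) + Q = c + 2*Q)
f(48, -49) - 2725 = (48 + 2*(-49)) - 2725 = (48 - 98) - 2725 = -50 - 2725 = -2775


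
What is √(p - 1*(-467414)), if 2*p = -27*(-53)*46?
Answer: √500327 ≈ 707.34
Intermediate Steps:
p = 32913 (p = (-27*(-53)*46)/2 = (1431*46)/2 = (½)*65826 = 32913)
√(p - 1*(-467414)) = √(32913 - 1*(-467414)) = √(32913 + 467414) = √500327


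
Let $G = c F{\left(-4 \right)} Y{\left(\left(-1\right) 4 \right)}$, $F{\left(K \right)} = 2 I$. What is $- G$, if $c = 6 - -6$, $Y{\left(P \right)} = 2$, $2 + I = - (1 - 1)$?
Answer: $96$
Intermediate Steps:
$I = -2$ ($I = -2 - \left(1 - 1\right) = -2 - 0 = -2 + 0 = -2$)
$c = 12$ ($c = 6 + 6 = 12$)
$F{\left(K \right)} = -4$ ($F{\left(K \right)} = 2 \left(-2\right) = -4$)
$G = -96$ ($G = 12 \left(-4\right) 2 = \left(-48\right) 2 = -96$)
$- G = \left(-1\right) \left(-96\right) = 96$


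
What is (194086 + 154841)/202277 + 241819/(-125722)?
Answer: -5046621569/25430668994 ≈ -0.19845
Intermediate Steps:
(194086 + 154841)/202277 + 241819/(-125722) = 348927*(1/202277) + 241819*(-1/125722) = 348927/202277 - 241819/125722 = -5046621569/25430668994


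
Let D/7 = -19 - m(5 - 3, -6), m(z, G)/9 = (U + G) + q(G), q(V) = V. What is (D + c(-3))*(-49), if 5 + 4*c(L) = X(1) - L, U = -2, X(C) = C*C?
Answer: -146755/4 ≈ -36689.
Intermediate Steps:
X(C) = C**2
m(z, G) = -18 + 18*G (m(z, G) = 9*((-2 + G) + G) = 9*(-2 + 2*G) = -18 + 18*G)
c(L) = -1 - L/4 (c(L) = -5/4 + (1**2 - L)/4 = -5/4 + (1 - L)/4 = -5/4 + (1/4 - L/4) = -1 - L/4)
D = 749 (D = 7*(-19 - (-18 + 18*(-6))) = 7*(-19 - (-18 - 108)) = 7*(-19 - 1*(-126)) = 7*(-19 + 126) = 7*107 = 749)
(D + c(-3))*(-49) = (749 + (-1 - 1/4*(-3)))*(-49) = (749 + (-1 + 3/4))*(-49) = (749 - 1/4)*(-49) = (2995/4)*(-49) = -146755/4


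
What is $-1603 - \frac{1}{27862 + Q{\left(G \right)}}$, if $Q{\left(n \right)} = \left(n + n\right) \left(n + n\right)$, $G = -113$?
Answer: $- \frac{126537615}{78938} \approx -1603.0$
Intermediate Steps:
$Q{\left(n \right)} = 4 n^{2}$ ($Q{\left(n \right)} = 2 n 2 n = 4 n^{2}$)
$-1603 - \frac{1}{27862 + Q{\left(G \right)}} = -1603 - \frac{1}{27862 + 4 \left(-113\right)^{2}} = -1603 - \frac{1}{27862 + 4 \cdot 12769} = -1603 - \frac{1}{27862 + 51076} = -1603 - \frac{1}{78938} = - \frac{126537615}{78938}$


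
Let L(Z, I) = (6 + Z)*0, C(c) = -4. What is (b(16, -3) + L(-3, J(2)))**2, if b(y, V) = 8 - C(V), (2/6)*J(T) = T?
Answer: 144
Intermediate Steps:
J(T) = 3*T
L(Z, I) = 0
b(y, V) = 12 (b(y, V) = 8 - 1*(-4) = 8 + 4 = 12)
(b(16, -3) + L(-3, J(2)))**2 = (12 + 0)**2 = 12**2 = 144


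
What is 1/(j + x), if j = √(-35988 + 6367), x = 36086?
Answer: 36086/1302229017 - I*√29621/1302229017 ≈ 2.7711e-5 - 1.3216e-7*I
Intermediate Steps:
j = I*√29621 (j = √(-29621) = I*√29621 ≈ 172.11*I)
1/(j + x) = 1/(I*√29621 + 36086) = 1/(36086 + I*√29621)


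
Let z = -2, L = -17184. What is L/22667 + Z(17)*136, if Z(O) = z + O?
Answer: 46223496/22667 ≈ 2039.2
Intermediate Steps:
Z(O) = -2 + O
L/22667 + Z(17)*136 = -17184/22667 + (-2 + 17)*136 = -17184*1/22667 + 15*136 = -17184/22667 + 2040 = 46223496/22667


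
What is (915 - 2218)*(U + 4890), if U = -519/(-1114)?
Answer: -7098716637/1114 ≈ -6.3723e+6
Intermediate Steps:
U = 519/1114 (U = -519*(-1/1114) = 519/1114 ≈ 0.46589)
(915 - 2218)*(U + 4890) = (915 - 2218)*(519/1114 + 4890) = -1303*5447979/1114 = -7098716637/1114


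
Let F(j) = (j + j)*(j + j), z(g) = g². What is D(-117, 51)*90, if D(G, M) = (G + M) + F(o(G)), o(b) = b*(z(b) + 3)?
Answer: 923863916620620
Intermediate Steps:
o(b) = b*(3 + b²) (o(b) = b*(b² + 3) = b*(3 + b²))
F(j) = 4*j² (F(j) = (2*j)*(2*j) = 4*j²)
D(G, M) = G + M + 4*G²*(3 + G²)² (D(G, M) = (G + M) + 4*(G*(3 + G²))² = (G + M) + 4*(G²*(3 + G²)²) = (G + M) + 4*G²*(3 + G²)² = G + M + 4*G²*(3 + G²)²)
D(-117, 51)*90 = (-117 + 51 + 4*(-117)²*(3 + (-117)²)²)*90 = (-117 + 51 + 4*13689*(3 + 13689)²)*90 = (-117 + 51 + 4*13689*13692²)*90 = (-117 + 51 + 4*13689*187470864)*90 = (-117 + 51 + 10265154629184)*90 = 10265154629118*90 = 923863916620620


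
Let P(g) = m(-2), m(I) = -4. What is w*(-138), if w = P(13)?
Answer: 552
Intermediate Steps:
P(g) = -4
w = -4
w*(-138) = -4*(-138) = 552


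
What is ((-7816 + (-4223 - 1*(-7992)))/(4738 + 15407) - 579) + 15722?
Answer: 101683896/6715 ≈ 15143.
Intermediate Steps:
((-7816 + (-4223 - 1*(-7992)))/(4738 + 15407) - 579) + 15722 = ((-7816 + (-4223 + 7992))/20145 - 579) + 15722 = ((-7816 + 3769)*(1/20145) - 579) + 15722 = (-4047*1/20145 - 579) + 15722 = (-1349/6715 - 579) + 15722 = -3889334/6715 + 15722 = 101683896/6715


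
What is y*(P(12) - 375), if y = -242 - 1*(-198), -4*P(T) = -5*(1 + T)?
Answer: 15785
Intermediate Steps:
P(T) = 5/4 + 5*T/4 (P(T) = -(-5)*(1 + T)/4 = -(-5 - 5*T)/4 = 5/4 + 5*T/4)
y = -44 (y = -242 + 198 = -44)
y*(P(12) - 375) = -44*((5/4 + (5/4)*12) - 375) = -44*((5/4 + 15) - 375) = -44*(65/4 - 375) = -44*(-1435/4) = 15785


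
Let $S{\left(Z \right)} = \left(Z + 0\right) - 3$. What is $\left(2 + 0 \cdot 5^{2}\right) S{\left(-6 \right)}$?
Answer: $-18$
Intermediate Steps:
$S{\left(Z \right)} = -3 + Z$ ($S{\left(Z \right)} = Z - 3 = -3 + Z$)
$\left(2 + 0 \cdot 5^{2}\right) S{\left(-6 \right)} = \left(2 + 0 \cdot 5^{2}\right) \left(-3 - 6\right) = \left(2 + 0 \cdot 25\right) \left(-9\right) = \left(2 + 0\right) \left(-9\right) = 2 \left(-9\right) = -18$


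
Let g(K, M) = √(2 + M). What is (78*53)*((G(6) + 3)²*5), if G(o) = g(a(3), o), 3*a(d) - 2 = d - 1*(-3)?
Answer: 351390 + 248040*√2 ≈ 7.0217e+5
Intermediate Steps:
a(d) = 5/3 + d/3 (a(d) = ⅔ + (d - 1*(-3))/3 = ⅔ + (d + 3)/3 = ⅔ + (3 + d)/3 = ⅔ + (1 + d/3) = 5/3 + d/3)
G(o) = √(2 + o)
(78*53)*((G(6) + 3)²*5) = (78*53)*((√(2 + 6) + 3)²*5) = 4134*((√8 + 3)²*5) = 4134*((2*√2 + 3)²*5) = 4134*((3 + 2*√2)²*5) = 4134*(5*(3 + 2*√2)²) = 20670*(3 + 2*√2)²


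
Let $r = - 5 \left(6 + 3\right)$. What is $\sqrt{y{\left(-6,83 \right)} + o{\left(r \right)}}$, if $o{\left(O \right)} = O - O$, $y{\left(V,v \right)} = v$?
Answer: $\sqrt{83} \approx 9.1104$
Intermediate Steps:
$r = -45$ ($r = \left(-5\right) 9 = -45$)
$o{\left(O \right)} = 0$
$\sqrt{y{\left(-6,83 \right)} + o{\left(r \right)}} = \sqrt{83 + 0} = \sqrt{83}$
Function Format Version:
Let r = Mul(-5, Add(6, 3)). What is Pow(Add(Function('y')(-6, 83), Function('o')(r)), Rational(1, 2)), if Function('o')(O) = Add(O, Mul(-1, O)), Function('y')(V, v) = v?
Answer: Pow(83, Rational(1, 2)) ≈ 9.1104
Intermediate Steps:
r = -45 (r = Mul(-5, 9) = -45)
Function('o')(O) = 0
Pow(Add(Function('y')(-6, 83), Function('o')(r)), Rational(1, 2)) = Pow(Add(83, 0), Rational(1, 2)) = Pow(83, Rational(1, 2))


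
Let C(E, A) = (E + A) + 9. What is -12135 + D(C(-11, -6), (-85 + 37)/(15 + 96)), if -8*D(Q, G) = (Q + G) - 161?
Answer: -3585691/296 ≈ -12114.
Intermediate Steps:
C(E, A) = 9 + A + E (C(E, A) = (A + E) + 9 = 9 + A + E)
D(Q, G) = 161/8 - G/8 - Q/8 (D(Q, G) = -((Q + G) - 161)/8 = -((G + Q) - 161)/8 = -(-161 + G + Q)/8 = 161/8 - G/8 - Q/8)
-12135 + D(C(-11, -6), (-85 + 37)/(15 + 96)) = -12135 + (161/8 - (-85 + 37)/(8*(15 + 96)) - (9 - 6 - 11)/8) = -12135 + (161/8 - (-6)/111 - ⅛*(-8)) = -12135 + (161/8 - (-6)/111 + 1) = -12135 + (161/8 - ⅛*(-16/37) + 1) = -12135 + (161/8 + 2/37 + 1) = -12135 + 6269/296 = -3585691/296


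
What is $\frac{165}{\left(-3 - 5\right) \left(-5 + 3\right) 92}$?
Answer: $\frac{165}{1472} \approx 0.11209$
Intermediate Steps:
$\frac{165}{\left(-3 - 5\right) \left(-5 + 3\right) 92} = \frac{165}{\left(-8\right) \left(-2\right) 92} = \frac{165}{16 \cdot 92} = \frac{165}{1472}$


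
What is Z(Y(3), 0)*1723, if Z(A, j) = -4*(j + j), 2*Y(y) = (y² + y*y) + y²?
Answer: 0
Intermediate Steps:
Y(y) = 3*y²/2 (Y(y) = ((y² + y*y) + y²)/2 = ((y² + y²) + y²)/2 = (2*y² + y²)/2 = (3*y²)/2 = 3*y²/2)
Z(A, j) = -8*j
Z(Y(3), 0)*1723 = -8*0*1723 = 0*1723 = 0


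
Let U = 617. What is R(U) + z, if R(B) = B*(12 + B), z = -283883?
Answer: 104210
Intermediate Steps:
R(U) + z = 617*(12 + 617) - 283883 = 617*629 - 283883 = 388093 - 283883 = 104210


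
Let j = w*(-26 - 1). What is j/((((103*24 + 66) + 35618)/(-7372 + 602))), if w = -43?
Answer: -3929985/19078 ≈ -206.00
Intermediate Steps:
j = 1161 (j = -43*(-26 - 1) = -43*(-27) = 1161)
j/((((103*24 + 66) + 35618)/(-7372 + 602))) = 1161/((((103*24 + 66) + 35618)/(-7372 + 602))) = 1161/((((2472 + 66) + 35618)/(-6770))) = 1161/(((2538 + 35618)*(-1/6770))) = 1161/((38156*(-1/6770))) = 1161/(-19078/3385) = 1161*(-3385/19078) = -3929985/19078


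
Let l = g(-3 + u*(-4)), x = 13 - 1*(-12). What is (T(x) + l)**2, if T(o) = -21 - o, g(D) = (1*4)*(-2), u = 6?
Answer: 2916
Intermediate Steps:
x = 25 (x = 13 + 12 = 25)
g(D) = -8 (g(D) = 4*(-2) = -8)
l = -8
(T(x) + l)**2 = ((-21 - 1*25) - 8)**2 = ((-21 - 25) - 8)**2 = (-46 - 8)**2 = (-54)**2 = 2916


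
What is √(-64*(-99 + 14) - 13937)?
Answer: I*√8497 ≈ 92.179*I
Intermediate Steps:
√(-64*(-99 + 14) - 13937) = √(-64*(-85) - 13937) = √(5440 - 13937) = √(-8497) = I*√8497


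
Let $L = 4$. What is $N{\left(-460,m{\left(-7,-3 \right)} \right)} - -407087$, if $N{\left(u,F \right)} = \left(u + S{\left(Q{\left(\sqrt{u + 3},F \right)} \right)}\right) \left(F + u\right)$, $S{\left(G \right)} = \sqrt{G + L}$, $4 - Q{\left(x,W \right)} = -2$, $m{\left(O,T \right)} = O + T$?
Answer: $623287 - 470 \sqrt{10} \approx 6.218 \cdot 10^{5}$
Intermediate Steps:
$Q{\left(x,W \right)} = 6$ ($Q{\left(x,W \right)} = 4 - -2 = 4 + 2 = 6$)
$S{\left(G \right)} = \sqrt{4 + G}$ ($S{\left(G \right)} = \sqrt{G + 4} = \sqrt{4 + G}$)
$N{\left(u,F \right)} = \left(F + u\right) \left(u + \sqrt{10}\right)$ ($N{\left(u,F \right)} = \left(u + \sqrt{4 + 6}\right) \left(F + u\right) = \left(u + \sqrt{10}\right) \left(F + u\right) = \left(F + u\right) \left(u + \sqrt{10}\right)$)
$N{\left(-460,m{\left(-7,-3 \right)} \right)} - -407087 = \left(\left(-460\right)^{2} + \left(-7 - 3\right) \left(-460\right) + \left(-7 - 3\right) \sqrt{10} - 460 \sqrt{10}\right) - -407087 = \left(211600 - -4600 - 10 \sqrt{10} - 460 \sqrt{10}\right) + 407087 = \left(211600 + 4600 - 10 \sqrt{10} - 460 \sqrt{10}\right) + 407087 = \left(216200 - 470 \sqrt{10}\right) + 407087 = 623287 - 470 \sqrt{10}$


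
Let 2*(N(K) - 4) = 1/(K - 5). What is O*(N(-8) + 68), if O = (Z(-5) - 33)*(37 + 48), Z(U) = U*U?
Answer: -636140/13 ≈ -48934.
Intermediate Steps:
Z(U) = U²
N(K) = 4 + 1/(2*(-5 + K)) (N(K) = 4 + 1/(2*(K - 5)) = 4 + 1/(2*(-5 + K)))
O = -680 (O = ((-5)² - 33)*(37 + 48) = (25 - 33)*85 = -8*85 = -680)
O*(N(-8) + 68) = -680*((-39 + 8*(-8))/(2*(-5 - 8)) + 68) = -680*((½)*(-39 - 64)/(-13) + 68) = -680*((½)*(-1/13)*(-103) + 68) = -680*(103/26 + 68) = -680*1871/26 = -636140/13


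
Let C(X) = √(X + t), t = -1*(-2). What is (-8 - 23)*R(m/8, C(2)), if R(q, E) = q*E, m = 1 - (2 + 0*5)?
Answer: 31/4 ≈ 7.7500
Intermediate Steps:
t = 2
C(X) = √(2 + X) (C(X) = √(X + 2) = √(2 + X))
m = -1 (m = 1 - (2 + 0) = 1 - 1*2 = 1 - 2 = -1)
R(q, E) = E*q
(-8 - 23)*R(m/8, C(2)) = (-8 - 23)*(√(2 + 2)*(-1/8)) = -31*√4*(-1*⅛) = -62*(-1)/8 = -31*(-¼) = 31/4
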